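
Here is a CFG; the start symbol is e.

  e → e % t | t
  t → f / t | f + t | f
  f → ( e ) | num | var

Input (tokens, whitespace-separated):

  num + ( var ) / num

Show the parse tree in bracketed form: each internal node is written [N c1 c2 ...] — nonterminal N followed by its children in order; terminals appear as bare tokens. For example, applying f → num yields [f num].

[e [t [f num] + [t [f ( [e [t [f var]]] )] / [t [f num]]]]]

e
t
f + t
num + t
num + f / t
num + ( e ) / t
num + ( t ) / t
num + ( f ) / t
num + ( var ) / t
num + ( var ) / f
num + ( var ) / num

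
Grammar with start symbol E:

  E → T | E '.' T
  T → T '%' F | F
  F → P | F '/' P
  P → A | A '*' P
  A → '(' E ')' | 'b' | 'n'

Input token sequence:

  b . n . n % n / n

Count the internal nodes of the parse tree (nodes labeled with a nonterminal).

[E [E [E [T [F [P [A b]]]]] . [T [F [P [A n]]]]] . [T [T [F [P [A n]]]] % [F [F [P [A n]]] / [P [A n]]]]]

22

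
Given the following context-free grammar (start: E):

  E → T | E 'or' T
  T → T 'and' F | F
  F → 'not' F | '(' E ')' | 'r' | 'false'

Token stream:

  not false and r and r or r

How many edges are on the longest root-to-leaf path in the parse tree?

7

[E [E [T [T [T [F not [F false]]] and [F r]] and [F r]]] or [T [F r]]]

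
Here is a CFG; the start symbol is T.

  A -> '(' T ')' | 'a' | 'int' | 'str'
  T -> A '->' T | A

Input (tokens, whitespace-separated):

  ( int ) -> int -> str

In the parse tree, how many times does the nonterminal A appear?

4

[T [A ( [T [A int]] )] -> [T [A int] -> [T [A str]]]]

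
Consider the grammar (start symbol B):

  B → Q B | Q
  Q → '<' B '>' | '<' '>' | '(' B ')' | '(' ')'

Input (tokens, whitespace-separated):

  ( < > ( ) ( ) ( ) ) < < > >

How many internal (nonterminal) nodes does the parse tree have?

14

[B [Q ( [B [Q < >] [B [Q ( )] [B [Q ( )] [B [Q ( )]]]]] )] [B [Q < [B [Q < >]] >]]]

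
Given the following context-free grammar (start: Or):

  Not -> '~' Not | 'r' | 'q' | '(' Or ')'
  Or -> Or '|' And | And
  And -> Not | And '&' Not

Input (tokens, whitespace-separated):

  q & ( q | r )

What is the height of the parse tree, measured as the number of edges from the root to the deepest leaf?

7

[Or [And [And [Not q]] & [Not ( [Or [Or [And [Not q]]] | [And [Not r]]] )]]]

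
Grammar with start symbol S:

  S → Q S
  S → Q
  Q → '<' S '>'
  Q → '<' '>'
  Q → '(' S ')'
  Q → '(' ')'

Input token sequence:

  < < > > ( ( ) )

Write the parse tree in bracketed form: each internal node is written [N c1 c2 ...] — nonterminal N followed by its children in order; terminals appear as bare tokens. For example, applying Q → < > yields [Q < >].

S
Q S
< S > S
< Q > S
< < > > S
< < > > Q
< < > > ( S )
< < > > ( Q )
< < > > ( ( ) )

[S [Q < [S [Q < >]] >] [S [Q ( [S [Q ( )]] )]]]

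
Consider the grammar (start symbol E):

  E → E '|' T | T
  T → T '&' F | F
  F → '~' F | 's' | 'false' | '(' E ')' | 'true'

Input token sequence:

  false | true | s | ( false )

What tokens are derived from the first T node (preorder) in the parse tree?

false

[E [E [E [E [T [F false]]] | [T [F true]]] | [T [F s]]] | [T [F ( [E [T [F false]]] )]]]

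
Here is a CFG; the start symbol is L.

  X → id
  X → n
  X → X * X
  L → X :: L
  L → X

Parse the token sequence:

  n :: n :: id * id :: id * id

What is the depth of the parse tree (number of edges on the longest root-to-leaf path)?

6

[L [X n] :: [L [X n] :: [L [X [X id] * [X id]] :: [L [X [X id] * [X id]]]]]]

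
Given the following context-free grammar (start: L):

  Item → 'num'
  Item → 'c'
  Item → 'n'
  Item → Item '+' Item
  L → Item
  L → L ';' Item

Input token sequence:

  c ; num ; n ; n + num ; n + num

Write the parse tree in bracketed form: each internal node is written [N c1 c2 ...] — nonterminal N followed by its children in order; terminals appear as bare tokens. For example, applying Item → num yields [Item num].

L
L ; Item
L ; Item ; Item
L ; Item ; Item ; Item
L ; Item ; Item ; Item ; Item
Item ; Item ; Item ; Item ; Item
c ; Item ; Item ; Item ; Item
c ; num ; Item ; Item ; Item
c ; num ; n ; Item ; Item
c ; num ; n ; Item + Item ; Item
c ; num ; n ; n + Item ; Item
c ; num ; n ; n + num ; Item
c ; num ; n ; n + num ; Item + Item
c ; num ; n ; n + num ; n + Item
c ; num ; n ; n + num ; n + num

[L [L [L [L [L [Item c]] ; [Item num]] ; [Item n]] ; [Item [Item n] + [Item num]]] ; [Item [Item n] + [Item num]]]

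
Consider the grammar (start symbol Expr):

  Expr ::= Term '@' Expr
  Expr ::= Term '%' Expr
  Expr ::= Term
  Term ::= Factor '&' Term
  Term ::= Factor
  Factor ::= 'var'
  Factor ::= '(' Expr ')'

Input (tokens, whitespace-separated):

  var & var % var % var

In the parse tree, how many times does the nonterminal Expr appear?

[Expr [Term [Factor var] & [Term [Factor var]]] % [Expr [Term [Factor var]] % [Expr [Term [Factor var]]]]]

3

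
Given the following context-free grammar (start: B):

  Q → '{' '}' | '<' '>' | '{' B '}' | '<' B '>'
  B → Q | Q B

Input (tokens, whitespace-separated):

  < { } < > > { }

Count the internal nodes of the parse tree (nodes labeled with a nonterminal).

[B [Q < [B [Q { }] [B [Q < >]]] >] [B [Q { }]]]

8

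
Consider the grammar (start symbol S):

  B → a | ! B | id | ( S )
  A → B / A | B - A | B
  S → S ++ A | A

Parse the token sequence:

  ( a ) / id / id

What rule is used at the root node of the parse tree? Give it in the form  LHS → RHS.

[S [A [B ( [S [A [B a]]] )] / [A [B id] / [A [B id]]]]]

S → A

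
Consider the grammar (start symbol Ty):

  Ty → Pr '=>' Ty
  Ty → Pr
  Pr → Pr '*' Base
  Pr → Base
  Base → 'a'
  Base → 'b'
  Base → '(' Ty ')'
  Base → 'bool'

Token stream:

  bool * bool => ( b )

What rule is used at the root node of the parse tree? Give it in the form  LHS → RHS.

Ty → Pr '=>' Ty

[Ty [Pr [Pr [Base bool]] * [Base bool]] => [Ty [Pr [Base ( [Ty [Pr [Base b]]] )]]]]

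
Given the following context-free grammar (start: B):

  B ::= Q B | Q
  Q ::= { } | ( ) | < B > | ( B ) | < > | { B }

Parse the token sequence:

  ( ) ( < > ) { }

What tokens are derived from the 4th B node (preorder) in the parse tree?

[B [Q ( )] [B [Q ( [B [Q < >]] )] [B [Q { }]]]]

{ }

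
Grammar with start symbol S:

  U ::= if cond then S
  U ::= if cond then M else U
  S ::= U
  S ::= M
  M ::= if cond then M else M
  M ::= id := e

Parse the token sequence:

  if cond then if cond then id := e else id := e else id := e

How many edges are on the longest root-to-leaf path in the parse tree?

4

[S [M if cond then [M if cond then [M id := e] else [M id := e]] else [M id := e]]]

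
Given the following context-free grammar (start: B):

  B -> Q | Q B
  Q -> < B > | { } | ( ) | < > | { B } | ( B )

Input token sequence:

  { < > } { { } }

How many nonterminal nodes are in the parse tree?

[B [Q { [B [Q < >]] }] [B [Q { [B [Q { }]] }]]]

8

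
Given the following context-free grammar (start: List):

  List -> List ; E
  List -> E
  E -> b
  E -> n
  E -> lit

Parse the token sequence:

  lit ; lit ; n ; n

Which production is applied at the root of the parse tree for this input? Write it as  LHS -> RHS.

List -> List ; E

[List [List [List [List [E lit]] ; [E lit]] ; [E n]] ; [E n]]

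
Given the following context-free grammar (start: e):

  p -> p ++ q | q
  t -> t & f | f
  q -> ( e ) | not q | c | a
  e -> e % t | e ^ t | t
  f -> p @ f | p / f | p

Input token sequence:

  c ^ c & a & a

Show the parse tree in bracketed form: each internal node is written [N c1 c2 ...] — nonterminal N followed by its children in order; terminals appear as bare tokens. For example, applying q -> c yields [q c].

e
e ^ t
t ^ t
f ^ t
p ^ t
q ^ t
c ^ t
c ^ t & f
c ^ t & f & f
c ^ f & f & f
c ^ p & f & f
c ^ q & f & f
c ^ c & f & f
c ^ c & p & f
c ^ c & q & f
c ^ c & a & f
c ^ c & a & p
c ^ c & a & q
c ^ c & a & a

[e [e [t [f [p [q c]]]]] ^ [t [t [t [f [p [q c]]]] & [f [p [q a]]]] & [f [p [q a]]]]]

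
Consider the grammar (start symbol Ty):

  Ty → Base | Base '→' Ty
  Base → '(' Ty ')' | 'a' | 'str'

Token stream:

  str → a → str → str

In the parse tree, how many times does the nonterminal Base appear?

[Ty [Base str] → [Ty [Base a] → [Ty [Base str] → [Ty [Base str]]]]]

4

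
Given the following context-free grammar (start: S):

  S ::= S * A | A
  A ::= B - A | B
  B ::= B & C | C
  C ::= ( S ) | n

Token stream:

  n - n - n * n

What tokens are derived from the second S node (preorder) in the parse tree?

n - n - n

[S [S [A [B [C n]] - [A [B [C n]] - [A [B [C n]]]]]] * [A [B [C n]]]]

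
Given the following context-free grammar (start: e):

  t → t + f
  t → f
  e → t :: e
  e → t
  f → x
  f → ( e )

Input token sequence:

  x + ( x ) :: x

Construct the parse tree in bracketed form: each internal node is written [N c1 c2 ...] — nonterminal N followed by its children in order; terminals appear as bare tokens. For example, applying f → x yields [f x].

[e [t [t [f x]] + [f ( [e [t [f x]]] )]] :: [e [t [f x]]]]

e
t :: e
t + f :: e
f + f :: e
x + f :: e
x + ( e ) :: e
x + ( t ) :: e
x + ( f ) :: e
x + ( x ) :: e
x + ( x ) :: t
x + ( x ) :: f
x + ( x ) :: x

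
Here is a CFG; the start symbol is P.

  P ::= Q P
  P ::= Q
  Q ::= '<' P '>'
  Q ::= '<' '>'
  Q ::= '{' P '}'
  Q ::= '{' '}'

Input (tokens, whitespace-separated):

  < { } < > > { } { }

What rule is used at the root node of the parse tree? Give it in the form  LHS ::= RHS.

P ::= Q P

[P [Q < [P [Q { }] [P [Q < >]]] >] [P [Q { }] [P [Q { }]]]]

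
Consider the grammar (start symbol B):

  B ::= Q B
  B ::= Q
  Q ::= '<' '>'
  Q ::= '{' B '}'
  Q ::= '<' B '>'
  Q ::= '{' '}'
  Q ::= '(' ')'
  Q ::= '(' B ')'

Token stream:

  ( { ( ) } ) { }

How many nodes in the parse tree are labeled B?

[B [Q ( [B [Q { [B [Q ( )]] }]] )] [B [Q { }]]]

4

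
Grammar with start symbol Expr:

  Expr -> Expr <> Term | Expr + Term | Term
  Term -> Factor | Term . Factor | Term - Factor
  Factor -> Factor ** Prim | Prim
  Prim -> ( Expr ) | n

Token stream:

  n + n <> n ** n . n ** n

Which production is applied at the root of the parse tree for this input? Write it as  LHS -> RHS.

[Expr [Expr [Expr [Term [Factor [Prim n]]]] + [Term [Factor [Prim n]]]] <> [Term [Term [Factor [Factor [Prim n]] ** [Prim n]]] . [Factor [Factor [Prim n]] ** [Prim n]]]]

Expr -> Expr <> Term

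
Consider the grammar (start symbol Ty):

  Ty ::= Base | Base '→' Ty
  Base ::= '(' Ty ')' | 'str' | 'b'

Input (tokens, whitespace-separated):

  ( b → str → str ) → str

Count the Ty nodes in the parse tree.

5

[Ty [Base ( [Ty [Base b] → [Ty [Base str] → [Ty [Base str]]]] )] → [Ty [Base str]]]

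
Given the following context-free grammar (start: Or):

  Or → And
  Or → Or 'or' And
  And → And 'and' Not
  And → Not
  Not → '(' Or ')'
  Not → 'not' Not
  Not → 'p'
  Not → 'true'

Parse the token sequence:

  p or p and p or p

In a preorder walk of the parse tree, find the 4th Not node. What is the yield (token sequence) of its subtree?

[Or [Or [Or [And [Not p]]] or [And [And [Not p]] and [Not p]]] or [And [Not p]]]

p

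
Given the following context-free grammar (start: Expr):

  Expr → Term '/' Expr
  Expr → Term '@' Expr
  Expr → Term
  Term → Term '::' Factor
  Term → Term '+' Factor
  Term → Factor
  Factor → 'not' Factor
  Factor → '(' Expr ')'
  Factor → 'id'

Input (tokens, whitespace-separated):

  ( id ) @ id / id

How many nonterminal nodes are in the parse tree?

12

[Expr [Term [Factor ( [Expr [Term [Factor id]]] )]] @ [Expr [Term [Factor id]] / [Expr [Term [Factor id]]]]]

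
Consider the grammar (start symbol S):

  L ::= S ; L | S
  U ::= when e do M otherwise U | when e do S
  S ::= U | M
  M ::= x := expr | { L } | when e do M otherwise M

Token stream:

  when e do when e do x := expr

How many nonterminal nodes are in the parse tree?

6

[S [U when e do [S [U when e do [S [M x := expr]]]]]]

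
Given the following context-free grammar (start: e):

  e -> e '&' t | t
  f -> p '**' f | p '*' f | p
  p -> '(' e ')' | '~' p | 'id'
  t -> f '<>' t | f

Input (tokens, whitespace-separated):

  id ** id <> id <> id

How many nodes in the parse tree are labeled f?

[e [t [f [p id] ** [f [p id]]] <> [t [f [p id]] <> [t [f [p id]]]]]]

4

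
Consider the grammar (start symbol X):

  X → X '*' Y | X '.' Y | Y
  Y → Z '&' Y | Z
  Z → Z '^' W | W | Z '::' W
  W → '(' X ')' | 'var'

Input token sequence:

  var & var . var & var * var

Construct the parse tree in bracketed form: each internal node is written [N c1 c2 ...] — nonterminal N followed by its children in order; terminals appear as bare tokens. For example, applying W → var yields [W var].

X
X * Y
X . Y * Y
Y . Y * Y
Z & Y . Y * Y
W & Y . Y * Y
var & Y . Y * Y
var & Z . Y * Y
var & W . Y * Y
var & var . Y * Y
var & var . Z & Y * Y
var & var . W & Y * Y
var & var . var & Y * Y
var & var . var & Z * Y
var & var . var & W * Y
var & var . var & var * Y
var & var . var & var * Z
var & var . var & var * W
var & var . var & var * var

[X [X [X [Y [Z [W var]] & [Y [Z [W var]]]]] . [Y [Z [W var]] & [Y [Z [W var]]]]] * [Y [Z [W var]]]]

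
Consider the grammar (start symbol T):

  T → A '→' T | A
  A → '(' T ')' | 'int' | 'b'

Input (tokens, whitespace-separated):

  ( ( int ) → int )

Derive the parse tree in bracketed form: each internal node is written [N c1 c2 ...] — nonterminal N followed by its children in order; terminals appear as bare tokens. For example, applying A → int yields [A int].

[T [A ( [T [A ( [T [A int]] )] → [T [A int]]] )]]

T
A
( T )
( A → T )
( ( T ) → T )
( ( A ) → T )
( ( int ) → T )
( ( int ) → A )
( ( int ) → int )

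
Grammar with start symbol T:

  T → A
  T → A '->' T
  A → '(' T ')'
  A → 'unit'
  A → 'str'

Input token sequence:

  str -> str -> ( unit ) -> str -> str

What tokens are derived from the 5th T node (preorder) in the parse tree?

[T [A str] -> [T [A str] -> [T [A ( [T [A unit]] )] -> [T [A str] -> [T [A str]]]]]]

str -> str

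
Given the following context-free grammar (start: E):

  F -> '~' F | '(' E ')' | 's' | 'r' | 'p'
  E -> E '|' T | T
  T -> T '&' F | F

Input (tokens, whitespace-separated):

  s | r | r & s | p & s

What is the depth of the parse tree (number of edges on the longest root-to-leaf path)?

[E [E [E [E [T [F s]]] | [T [F r]]] | [T [T [F r]] & [F s]]] | [T [T [F p]] & [F s]]]

6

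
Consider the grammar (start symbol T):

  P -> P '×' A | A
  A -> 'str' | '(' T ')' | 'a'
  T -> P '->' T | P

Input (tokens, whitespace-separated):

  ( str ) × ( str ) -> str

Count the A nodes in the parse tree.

[T [P [P [A ( [T [P [A str]]] )]] × [A ( [T [P [A str]]] )]] -> [T [P [A str]]]]

5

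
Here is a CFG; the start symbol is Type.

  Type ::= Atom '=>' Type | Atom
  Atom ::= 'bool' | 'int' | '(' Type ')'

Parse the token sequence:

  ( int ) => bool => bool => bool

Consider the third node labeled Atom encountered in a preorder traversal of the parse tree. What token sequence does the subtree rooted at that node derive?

[Type [Atom ( [Type [Atom int]] )] => [Type [Atom bool] => [Type [Atom bool] => [Type [Atom bool]]]]]

bool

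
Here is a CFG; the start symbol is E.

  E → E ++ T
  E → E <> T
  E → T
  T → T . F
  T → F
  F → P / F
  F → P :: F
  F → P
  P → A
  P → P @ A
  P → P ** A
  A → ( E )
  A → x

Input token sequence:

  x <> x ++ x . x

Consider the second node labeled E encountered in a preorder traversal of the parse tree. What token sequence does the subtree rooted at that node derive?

[E [E [E [T [F [P [A x]]]]] <> [T [F [P [A x]]]]] ++ [T [T [F [P [A x]]]] . [F [P [A x]]]]]

x <> x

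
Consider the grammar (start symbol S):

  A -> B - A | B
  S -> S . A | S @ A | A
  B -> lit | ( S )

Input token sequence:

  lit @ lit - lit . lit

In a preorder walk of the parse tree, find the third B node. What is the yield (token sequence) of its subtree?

lit

[S [S [S [A [B lit]]] @ [A [B lit] - [A [B lit]]]] . [A [B lit]]]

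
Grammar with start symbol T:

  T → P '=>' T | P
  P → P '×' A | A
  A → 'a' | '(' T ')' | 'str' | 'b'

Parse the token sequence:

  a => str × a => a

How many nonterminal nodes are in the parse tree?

[T [P [A a]] => [T [P [P [A str]] × [A a]] => [T [P [A a]]]]]

11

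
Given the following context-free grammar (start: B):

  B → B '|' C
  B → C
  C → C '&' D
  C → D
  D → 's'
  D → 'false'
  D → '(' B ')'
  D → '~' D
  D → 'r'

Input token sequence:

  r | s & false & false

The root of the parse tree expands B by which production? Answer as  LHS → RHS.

[B [B [C [D r]]] | [C [C [C [D s]] & [D false]] & [D false]]]

B → B '|' C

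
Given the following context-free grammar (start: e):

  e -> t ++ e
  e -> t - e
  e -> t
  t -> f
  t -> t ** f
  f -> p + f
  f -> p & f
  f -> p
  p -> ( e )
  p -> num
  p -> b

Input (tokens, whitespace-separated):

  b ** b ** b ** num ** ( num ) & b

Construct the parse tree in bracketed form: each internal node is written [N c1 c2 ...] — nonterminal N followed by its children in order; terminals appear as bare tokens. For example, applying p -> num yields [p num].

[e [t [t [t [t [t [f [p b]]] ** [f [p b]]] ** [f [p b]]] ** [f [p num]]] ** [f [p ( [e [t [f [p num]]]] )] & [f [p b]]]]]

e
t
t ** f
t ** f ** f
t ** f ** f ** f
t ** f ** f ** f ** f
f ** f ** f ** f ** f
p ** f ** f ** f ** f
b ** f ** f ** f ** f
b ** p ** f ** f ** f
b ** b ** f ** f ** f
b ** b ** p ** f ** f
b ** b ** b ** f ** f
b ** b ** b ** p ** f
b ** b ** b ** num ** f
b ** b ** b ** num ** p & f
b ** b ** b ** num ** ( e ) & f
b ** b ** b ** num ** ( t ) & f
b ** b ** b ** num ** ( f ) & f
b ** b ** b ** num ** ( p ) & f
b ** b ** b ** num ** ( num ) & f
b ** b ** b ** num ** ( num ) & p
b ** b ** b ** num ** ( num ) & b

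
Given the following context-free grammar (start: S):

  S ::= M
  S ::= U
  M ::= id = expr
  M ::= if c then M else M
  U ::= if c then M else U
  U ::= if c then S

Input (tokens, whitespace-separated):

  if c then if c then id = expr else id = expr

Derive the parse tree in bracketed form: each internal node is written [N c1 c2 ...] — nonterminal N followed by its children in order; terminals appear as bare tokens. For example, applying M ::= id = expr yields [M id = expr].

[S [U if c then [S [M if c then [M id = expr] else [M id = expr]]]]]

S
U
if c then S
if c then M
if c then if c then M else M
if c then if c then id = expr else M
if c then if c then id = expr else id = expr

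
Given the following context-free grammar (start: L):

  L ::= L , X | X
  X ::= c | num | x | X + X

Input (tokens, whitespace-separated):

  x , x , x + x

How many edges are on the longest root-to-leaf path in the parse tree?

[L [L [L [X x]] , [X x]] , [X [X x] + [X x]]]

4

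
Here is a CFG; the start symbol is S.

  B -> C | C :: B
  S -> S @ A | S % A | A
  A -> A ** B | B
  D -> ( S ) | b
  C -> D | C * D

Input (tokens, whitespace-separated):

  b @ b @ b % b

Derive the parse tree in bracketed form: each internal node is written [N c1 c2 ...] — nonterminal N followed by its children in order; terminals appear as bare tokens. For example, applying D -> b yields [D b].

S
S % A
S @ A % A
S @ A @ A % A
A @ A @ A % A
B @ A @ A % A
C @ A @ A % A
D @ A @ A % A
b @ A @ A % A
b @ B @ A % A
b @ C @ A % A
b @ D @ A % A
b @ b @ A % A
b @ b @ B % A
b @ b @ C % A
b @ b @ D % A
b @ b @ b % A
b @ b @ b % B
b @ b @ b % C
b @ b @ b % D
b @ b @ b % b

[S [S [S [S [A [B [C [D b]]]]] @ [A [B [C [D b]]]]] @ [A [B [C [D b]]]]] % [A [B [C [D b]]]]]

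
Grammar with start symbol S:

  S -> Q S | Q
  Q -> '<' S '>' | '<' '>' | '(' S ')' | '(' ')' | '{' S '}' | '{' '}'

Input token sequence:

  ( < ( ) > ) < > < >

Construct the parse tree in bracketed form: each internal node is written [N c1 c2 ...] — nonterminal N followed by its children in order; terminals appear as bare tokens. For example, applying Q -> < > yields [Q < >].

S
Q S
( S ) S
( Q ) S
( < S > ) S
( < Q > ) S
( < ( ) > ) S
( < ( ) > ) Q S
( < ( ) > ) < > S
( < ( ) > ) < > Q
( < ( ) > ) < > < >

[S [Q ( [S [Q < [S [Q ( )]] >]] )] [S [Q < >] [S [Q < >]]]]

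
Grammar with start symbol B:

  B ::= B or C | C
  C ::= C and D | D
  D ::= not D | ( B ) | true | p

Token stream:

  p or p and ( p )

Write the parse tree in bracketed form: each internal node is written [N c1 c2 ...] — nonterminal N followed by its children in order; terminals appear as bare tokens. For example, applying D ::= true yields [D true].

[B [B [C [D p]]] or [C [C [D p]] and [D ( [B [C [D p]]] )]]]

B
B or C
C or C
D or C
p or C
p or C and D
p or D and D
p or p and D
p or p and ( B )
p or p and ( C )
p or p and ( D )
p or p and ( p )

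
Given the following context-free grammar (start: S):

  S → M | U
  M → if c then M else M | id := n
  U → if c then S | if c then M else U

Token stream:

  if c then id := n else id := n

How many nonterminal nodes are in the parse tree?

4

[S [M if c then [M id := n] else [M id := n]]]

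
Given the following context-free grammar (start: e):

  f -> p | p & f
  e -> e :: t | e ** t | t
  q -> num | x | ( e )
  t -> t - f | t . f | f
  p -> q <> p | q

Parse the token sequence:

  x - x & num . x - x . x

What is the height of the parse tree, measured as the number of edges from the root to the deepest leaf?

9

[e [t [t [t [t [t [f [p [q x]]]] - [f [p [q x]] & [f [p [q num]]]]] . [f [p [q x]]]] - [f [p [q x]]]] . [f [p [q x]]]]]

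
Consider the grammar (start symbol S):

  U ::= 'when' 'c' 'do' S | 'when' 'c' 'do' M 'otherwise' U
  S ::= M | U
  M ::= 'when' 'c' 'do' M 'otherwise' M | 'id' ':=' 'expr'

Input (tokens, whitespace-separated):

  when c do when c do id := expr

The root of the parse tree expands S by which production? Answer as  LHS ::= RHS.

[S [U when c do [S [U when c do [S [M id := expr]]]]]]

S ::= U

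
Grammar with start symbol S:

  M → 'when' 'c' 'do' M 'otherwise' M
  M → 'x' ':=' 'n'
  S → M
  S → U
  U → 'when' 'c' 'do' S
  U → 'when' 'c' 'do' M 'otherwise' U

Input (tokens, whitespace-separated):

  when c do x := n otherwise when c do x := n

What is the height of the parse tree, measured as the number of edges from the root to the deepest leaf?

[S [U when c do [M x := n] otherwise [U when c do [S [M x := n]]]]]

5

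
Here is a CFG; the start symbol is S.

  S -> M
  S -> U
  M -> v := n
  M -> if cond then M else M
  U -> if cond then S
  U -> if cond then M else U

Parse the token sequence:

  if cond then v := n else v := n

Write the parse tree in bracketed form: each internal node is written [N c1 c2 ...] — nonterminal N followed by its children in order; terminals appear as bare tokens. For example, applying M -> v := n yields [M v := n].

S
M
if cond then M else M
if cond then v := n else M
if cond then v := n else v := n

[S [M if cond then [M v := n] else [M v := n]]]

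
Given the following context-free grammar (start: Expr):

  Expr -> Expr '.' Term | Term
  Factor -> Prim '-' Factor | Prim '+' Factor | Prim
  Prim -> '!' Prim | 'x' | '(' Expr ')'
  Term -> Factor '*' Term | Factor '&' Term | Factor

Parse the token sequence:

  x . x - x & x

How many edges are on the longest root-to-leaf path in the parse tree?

[Expr [Expr [Term [Factor [Prim x]]]] . [Term [Factor [Prim x] - [Factor [Prim x]]] & [Term [Factor [Prim x]]]]]

5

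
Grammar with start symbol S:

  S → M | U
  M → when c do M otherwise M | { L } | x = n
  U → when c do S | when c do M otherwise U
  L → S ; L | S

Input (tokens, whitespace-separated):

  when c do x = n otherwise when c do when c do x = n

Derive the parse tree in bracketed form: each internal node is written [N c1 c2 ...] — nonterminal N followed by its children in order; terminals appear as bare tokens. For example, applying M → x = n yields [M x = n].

S
U
when c do M otherwise U
when c do x = n otherwise U
when c do x = n otherwise when c do S
when c do x = n otherwise when c do U
when c do x = n otherwise when c do when c do S
when c do x = n otherwise when c do when c do M
when c do x = n otherwise when c do when c do x = n

[S [U when c do [M x = n] otherwise [U when c do [S [U when c do [S [M x = n]]]]]]]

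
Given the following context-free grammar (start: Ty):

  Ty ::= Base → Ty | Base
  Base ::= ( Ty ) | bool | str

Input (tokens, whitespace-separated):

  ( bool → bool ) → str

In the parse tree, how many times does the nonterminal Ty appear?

[Ty [Base ( [Ty [Base bool] → [Ty [Base bool]]] )] → [Ty [Base str]]]

4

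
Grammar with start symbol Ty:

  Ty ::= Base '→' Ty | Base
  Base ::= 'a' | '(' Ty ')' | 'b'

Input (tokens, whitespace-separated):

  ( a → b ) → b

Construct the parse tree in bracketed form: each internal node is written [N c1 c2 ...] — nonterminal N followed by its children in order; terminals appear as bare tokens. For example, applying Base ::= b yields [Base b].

[Ty [Base ( [Ty [Base a] → [Ty [Base b]]] )] → [Ty [Base b]]]

Ty
Base → Ty
( Ty ) → Ty
( Base → Ty ) → Ty
( a → Ty ) → Ty
( a → Base ) → Ty
( a → b ) → Ty
( a → b ) → Base
( a → b ) → b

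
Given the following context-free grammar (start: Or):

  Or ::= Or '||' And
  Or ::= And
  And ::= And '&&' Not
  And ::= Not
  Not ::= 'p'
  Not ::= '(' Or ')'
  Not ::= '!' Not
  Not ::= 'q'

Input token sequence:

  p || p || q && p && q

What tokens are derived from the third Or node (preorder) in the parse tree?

[Or [Or [Or [And [Not p]]] || [And [Not p]]] || [And [And [And [Not q]] && [Not p]] && [Not q]]]

p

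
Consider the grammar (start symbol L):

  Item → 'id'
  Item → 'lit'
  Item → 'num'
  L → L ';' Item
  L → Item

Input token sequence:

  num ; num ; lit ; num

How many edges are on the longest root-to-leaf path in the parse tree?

[L [L [L [L [Item num]] ; [Item num]] ; [Item lit]] ; [Item num]]

5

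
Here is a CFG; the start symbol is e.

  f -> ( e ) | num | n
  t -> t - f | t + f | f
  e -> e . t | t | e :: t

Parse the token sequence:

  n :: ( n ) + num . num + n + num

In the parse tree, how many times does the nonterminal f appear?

7

[e [e [e [t [f n]]] :: [t [t [f ( [e [t [f n]]] )]] + [f num]]] . [t [t [t [f num]] + [f n]] + [f num]]]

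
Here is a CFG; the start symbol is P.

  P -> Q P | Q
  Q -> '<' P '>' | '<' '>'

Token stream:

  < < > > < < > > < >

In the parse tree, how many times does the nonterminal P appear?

5

[P [Q < [P [Q < >]] >] [P [Q < [P [Q < >]] >] [P [Q < >]]]]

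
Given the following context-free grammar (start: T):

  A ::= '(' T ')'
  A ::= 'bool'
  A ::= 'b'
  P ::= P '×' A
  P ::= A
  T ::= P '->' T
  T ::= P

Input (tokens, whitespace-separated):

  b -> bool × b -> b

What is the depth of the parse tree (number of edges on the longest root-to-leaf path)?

5

[T [P [A b]] -> [T [P [P [A bool]] × [A b]] -> [T [P [A b]]]]]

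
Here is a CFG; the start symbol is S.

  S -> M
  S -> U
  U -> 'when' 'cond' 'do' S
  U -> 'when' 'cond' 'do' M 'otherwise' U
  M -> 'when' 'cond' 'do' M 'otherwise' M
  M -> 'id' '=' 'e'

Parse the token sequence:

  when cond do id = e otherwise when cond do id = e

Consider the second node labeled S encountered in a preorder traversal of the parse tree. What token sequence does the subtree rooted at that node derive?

id = e

[S [U when cond do [M id = e] otherwise [U when cond do [S [M id = e]]]]]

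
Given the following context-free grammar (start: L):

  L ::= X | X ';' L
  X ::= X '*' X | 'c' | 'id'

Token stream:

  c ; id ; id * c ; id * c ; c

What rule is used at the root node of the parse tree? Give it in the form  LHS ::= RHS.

[L [X c] ; [L [X id] ; [L [X [X id] * [X c]] ; [L [X [X id] * [X c]] ; [L [X c]]]]]]

L ::= X ';' L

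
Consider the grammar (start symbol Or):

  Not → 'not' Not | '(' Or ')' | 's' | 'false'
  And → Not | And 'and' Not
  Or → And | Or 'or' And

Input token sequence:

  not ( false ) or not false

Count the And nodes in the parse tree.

3

[Or [Or [And [Not not [Not ( [Or [And [Not false]]] )]]]] or [And [Not not [Not false]]]]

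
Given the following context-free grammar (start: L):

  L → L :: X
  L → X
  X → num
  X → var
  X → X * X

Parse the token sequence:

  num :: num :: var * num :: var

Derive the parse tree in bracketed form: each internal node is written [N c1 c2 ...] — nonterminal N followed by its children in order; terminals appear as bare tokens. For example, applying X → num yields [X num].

L
L :: X
L :: X :: X
L :: X :: X :: X
X :: X :: X :: X
num :: X :: X :: X
num :: num :: X :: X
num :: num :: X * X :: X
num :: num :: var * X :: X
num :: num :: var * num :: X
num :: num :: var * num :: var

[L [L [L [L [X num]] :: [X num]] :: [X [X var] * [X num]]] :: [X var]]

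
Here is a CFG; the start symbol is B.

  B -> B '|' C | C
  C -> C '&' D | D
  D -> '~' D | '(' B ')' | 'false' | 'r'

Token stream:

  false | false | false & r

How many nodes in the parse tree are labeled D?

[B [B [B [C [D false]]] | [C [D false]]] | [C [C [D false]] & [D r]]]

4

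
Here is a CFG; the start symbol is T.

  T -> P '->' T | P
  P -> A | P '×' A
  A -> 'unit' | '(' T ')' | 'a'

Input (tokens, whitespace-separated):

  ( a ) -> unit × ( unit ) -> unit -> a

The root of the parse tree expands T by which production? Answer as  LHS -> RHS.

T -> P '->' T

[T [P [A ( [T [P [A a]]] )]] -> [T [P [P [A unit]] × [A ( [T [P [A unit]]] )]] -> [T [P [A unit]] -> [T [P [A a]]]]]]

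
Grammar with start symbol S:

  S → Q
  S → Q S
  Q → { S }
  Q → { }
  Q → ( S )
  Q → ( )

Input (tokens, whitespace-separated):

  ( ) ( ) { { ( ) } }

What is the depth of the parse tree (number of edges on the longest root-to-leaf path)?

[S [Q ( )] [S [Q ( )] [S [Q { [S [Q { [S [Q ( )]] }]] }]]]]

8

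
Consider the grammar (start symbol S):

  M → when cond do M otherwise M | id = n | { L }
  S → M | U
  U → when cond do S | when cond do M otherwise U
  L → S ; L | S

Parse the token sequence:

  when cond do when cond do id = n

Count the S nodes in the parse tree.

[S [U when cond do [S [U when cond do [S [M id = n]]]]]]

3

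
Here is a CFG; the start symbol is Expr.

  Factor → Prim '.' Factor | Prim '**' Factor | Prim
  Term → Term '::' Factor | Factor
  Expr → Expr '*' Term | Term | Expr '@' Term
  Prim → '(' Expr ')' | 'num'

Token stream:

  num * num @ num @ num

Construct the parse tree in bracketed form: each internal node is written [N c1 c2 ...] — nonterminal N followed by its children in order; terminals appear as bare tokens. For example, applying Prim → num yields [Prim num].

Expr
Expr @ Term
Expr @ Term @ Term
Expr * Term @ Term @ Term
Term * Term @ Term @ Term
Factor * Term @ Term @ Term
Prim * Term @ Term @ Term
num * Term @ Term @ Term
num * Factor @ Term @ Term
num * Prim @ Term @ Term
num * num @ Term @ Term
num * num @ Factor @ Term
num * num @ Prim @ Term
num * num @ num @ Term
num * num @ num @ Factor
num * num @ num @ Prim
num * num @ num @ num

[Expr [Expr [Expr [Expr [Term [Factor [Prim num]]]] * [Term [Factor [Prim num]]]] @ [Term [Factor [Prim num]]]] @ [Term [Factor [Prim num]]]]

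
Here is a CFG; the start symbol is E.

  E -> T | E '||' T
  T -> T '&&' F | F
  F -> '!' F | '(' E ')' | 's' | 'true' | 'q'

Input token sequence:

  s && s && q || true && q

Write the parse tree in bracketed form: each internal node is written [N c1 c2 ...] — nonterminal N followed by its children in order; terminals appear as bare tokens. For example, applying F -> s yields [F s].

E
E || T
T || T
T && F || T
T && F && F || T
F && F && F || T
s && F && F || T
s && s && F || T
s && s && q || T
s && s && q || T && F
s && s && q || F && F
s && s && q || true && F
s && s && q || true && q

[E [E [T [T [T [F s]] && [F s]] && [F q]]] || [T [T [F true]] && [F q]]]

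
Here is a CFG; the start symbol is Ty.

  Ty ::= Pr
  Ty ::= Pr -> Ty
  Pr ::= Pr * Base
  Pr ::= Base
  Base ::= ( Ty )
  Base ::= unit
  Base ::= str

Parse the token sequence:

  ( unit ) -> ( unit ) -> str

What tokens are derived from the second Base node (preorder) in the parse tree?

[Ty [Pr [Base ( [Ty [Pr [Base unit]]] )]] -> [Ty [Pr [Base ( [Ty [Pr [Base unit]]] )]] -> [Ty [Pr [Base str]]]]]

unit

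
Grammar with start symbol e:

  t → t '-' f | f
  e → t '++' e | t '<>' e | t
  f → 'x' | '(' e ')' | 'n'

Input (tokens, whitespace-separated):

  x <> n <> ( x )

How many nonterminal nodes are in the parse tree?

[e [t [f x]] <> [e [t [f n]] <> [e [t [f ( [e [t [f x]]] )]]]]]

12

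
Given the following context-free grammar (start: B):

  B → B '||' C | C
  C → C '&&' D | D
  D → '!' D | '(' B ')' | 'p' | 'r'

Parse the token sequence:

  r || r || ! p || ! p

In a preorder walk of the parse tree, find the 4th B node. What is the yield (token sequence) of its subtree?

r

[B [B [B [B [C [D r]]] || [C [D r]]] || [C [D ! [D p]]]] || [C [D ! [D p]]]]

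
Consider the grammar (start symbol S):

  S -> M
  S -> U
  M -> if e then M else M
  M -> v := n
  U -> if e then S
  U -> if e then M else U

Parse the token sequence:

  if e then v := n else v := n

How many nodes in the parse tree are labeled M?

[S [M if e then [M v := n] else [M v := n]]]

3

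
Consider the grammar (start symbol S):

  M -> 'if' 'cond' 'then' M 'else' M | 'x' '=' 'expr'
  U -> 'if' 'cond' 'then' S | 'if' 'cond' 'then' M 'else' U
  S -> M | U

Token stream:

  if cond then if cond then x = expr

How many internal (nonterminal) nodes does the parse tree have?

[S [U if cond then [S [U if cond then [S [M x = expr]]]]]]

6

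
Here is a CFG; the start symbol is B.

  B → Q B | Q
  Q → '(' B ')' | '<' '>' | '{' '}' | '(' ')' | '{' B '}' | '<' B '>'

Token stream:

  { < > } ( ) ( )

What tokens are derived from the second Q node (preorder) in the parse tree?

< >

[B [Q { [B [Q < >]] }] [B [Q ( )] [B [Q ( )]]]]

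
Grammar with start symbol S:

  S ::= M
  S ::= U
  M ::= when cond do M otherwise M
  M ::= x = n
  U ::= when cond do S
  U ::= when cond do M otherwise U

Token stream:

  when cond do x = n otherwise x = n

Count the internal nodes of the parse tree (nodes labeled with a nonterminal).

4

[S [M when cond do [M x = n] otherwise [M x = n]]]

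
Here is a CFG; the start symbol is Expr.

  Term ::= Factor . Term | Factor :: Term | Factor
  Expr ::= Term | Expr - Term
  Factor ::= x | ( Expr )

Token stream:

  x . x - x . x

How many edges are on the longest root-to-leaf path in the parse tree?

5

[Expr [Expr [Term [Factor x] . [Term [Factor x]]]] - [Term [Factor x] . [Term [Factor x]]]]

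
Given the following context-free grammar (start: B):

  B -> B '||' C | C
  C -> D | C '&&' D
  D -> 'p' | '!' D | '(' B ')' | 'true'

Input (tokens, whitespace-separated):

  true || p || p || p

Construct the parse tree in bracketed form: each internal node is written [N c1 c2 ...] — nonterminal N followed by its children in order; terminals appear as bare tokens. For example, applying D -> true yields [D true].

[B [B [B [B [C [D true]]] || [C [D p]]] || [C [D p]]] || [C [D p]]]

B
B || C
B || C || C
B || C || C || C
C || C || C || C
D || C || C || C
true || C || C || C
true || D || C || C
true || p || C || C
true || p || D || C
true || p || p || C
true || p || p || D
true || p || p || p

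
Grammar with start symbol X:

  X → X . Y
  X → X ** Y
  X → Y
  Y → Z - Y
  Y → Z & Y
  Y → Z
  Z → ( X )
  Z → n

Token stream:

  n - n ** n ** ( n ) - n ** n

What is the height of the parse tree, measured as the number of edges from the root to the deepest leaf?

7

[X [X [X [X [Y [Z n] - [Y [Z n]]]] ** [Y [Z n]]] ** [Y [Z ( [X [Y [Z n]]] )] - [Y [Z n]]]] ** [Y [Z n]]]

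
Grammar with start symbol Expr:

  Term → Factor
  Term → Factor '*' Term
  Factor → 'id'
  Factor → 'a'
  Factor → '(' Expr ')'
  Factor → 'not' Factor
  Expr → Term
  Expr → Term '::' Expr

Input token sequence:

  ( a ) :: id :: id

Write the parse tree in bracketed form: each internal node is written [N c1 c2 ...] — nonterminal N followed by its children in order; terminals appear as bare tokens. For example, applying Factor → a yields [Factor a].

[Expr [Term [Factor ( [Expr [Term [Factor a]]] )]] :: [Expr [Term [Factor id]] :: [Expr [Term [Factor id]]]]]

Expr
Term :: Expr
Factor :: Expr
( Expr ) :: Expr
( Term ) :: Expr
( Factor ) :: Expr
( a ) :: Expr
( a ) :: Term :: Expr
( a ) :: Factor :: Expr
( a ) :: id :: Expr
( a ) :: id :: Term
( a ) :: id :: Factor
( a ) :: id :: id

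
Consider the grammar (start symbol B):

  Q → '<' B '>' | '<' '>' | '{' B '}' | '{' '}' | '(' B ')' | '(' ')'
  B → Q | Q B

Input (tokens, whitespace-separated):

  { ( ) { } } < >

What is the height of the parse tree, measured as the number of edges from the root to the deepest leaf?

[B [Q { [B [Q ( )] [B [Q { }]]] }] [B [Q < >]]]

5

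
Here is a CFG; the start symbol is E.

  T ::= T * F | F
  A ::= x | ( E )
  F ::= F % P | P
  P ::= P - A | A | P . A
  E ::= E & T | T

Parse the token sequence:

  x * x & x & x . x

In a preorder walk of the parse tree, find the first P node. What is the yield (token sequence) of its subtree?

[E [E [E [T [T [F [P [A x]]]] * [F [P [A x]]]]] & [T [F [P [A x]]]]] & [T [F [P [P [A x]] . [A x]]]]]

x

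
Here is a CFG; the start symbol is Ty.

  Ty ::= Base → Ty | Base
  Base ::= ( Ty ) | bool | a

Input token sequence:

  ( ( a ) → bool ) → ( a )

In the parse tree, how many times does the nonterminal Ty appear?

[Ty [Base ( [Ty [Base ( [Ty [Base a]] )] → [Ty [Base bool]]] )] → [Ty [Base ( [Ty [Base a]] )]]]

6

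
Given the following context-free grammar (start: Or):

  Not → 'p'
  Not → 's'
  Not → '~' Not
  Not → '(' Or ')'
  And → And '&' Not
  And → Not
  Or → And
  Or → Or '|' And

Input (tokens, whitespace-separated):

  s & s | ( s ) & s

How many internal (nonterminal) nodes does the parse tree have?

[Or [Or [And [And [Not s]] & [Not s]]] | [And [And [Not ( [Or [And [Not s]]] )]] & [Not s]]]

13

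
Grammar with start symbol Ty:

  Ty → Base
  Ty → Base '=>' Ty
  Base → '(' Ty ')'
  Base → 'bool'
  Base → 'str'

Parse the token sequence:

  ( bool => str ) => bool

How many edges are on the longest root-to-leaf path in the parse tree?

5

[Ty [Base ( [Ty [Base bool] => [Ty [Base str]]] )] => [Ty [Base bool]]]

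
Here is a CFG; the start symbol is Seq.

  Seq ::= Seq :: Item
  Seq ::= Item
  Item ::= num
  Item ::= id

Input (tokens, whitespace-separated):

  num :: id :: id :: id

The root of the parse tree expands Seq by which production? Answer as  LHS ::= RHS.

Seq ::= Seq :: Item

[Seq [Seq [Seq [Seq [Item num]] :: [Item id]] :: [Item id]] :: [Item id]]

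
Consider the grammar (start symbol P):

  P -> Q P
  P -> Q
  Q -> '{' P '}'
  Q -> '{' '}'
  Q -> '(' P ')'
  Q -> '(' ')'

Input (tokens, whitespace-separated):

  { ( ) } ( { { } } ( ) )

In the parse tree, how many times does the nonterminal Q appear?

[P [Q { [P [Q ( )]] }] [P [Q ( [P [Q { [P [Q { }]] }] [P [Q ( )]]] )]]]

6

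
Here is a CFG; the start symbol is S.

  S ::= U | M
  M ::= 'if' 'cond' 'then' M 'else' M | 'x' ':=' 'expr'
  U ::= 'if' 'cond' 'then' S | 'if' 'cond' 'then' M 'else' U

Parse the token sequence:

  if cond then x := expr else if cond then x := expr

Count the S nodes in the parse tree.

[S [U if cond then [M x := expr] else [U if cond then [S [M x := expr]]]]]

2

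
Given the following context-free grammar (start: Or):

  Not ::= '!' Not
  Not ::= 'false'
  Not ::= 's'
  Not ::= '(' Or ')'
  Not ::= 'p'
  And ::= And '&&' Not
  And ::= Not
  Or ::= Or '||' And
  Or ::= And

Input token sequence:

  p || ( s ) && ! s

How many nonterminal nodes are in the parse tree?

[Or [Or [And [Not p]]] || [And [And [Not ( [Or [And [Not s]]] )]] && [Not ! [Not s]]]]

12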